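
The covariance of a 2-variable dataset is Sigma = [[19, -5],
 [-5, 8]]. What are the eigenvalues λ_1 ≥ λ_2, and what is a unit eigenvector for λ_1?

Step 1 — characteristic polynomial of 2×2 Sigma:
  det(Sigma - λI) = λ² - trace · λ + det = 0.
  trace = 19 + 8 = 27, det = 19·8 - (-5)² = 127.
Step 2 — discriminant:
  Δ = trace² - 4·det = 729 - 508 = 221.
Step 3 — eigenvalues:
  λ = (trace ± √Δ)/2 = (27 ± 14.8661)/2,
  λ_1 = 20.933,  λ_2 = 6.067.

Step 4 — unit eigenvector for λ_1: solve (Sigma - λ_1 I)v = 0. First row:
  (19 - 20.933)·v_x + (-5)·v_y = 0, i.e. (-1.933)·v_x + (-5)·v_y = 0,
  so v ∝ (b, λ_1 - a) = (-5, 1.933); multiply by -1 so the first entry is positive: u = (5, -1.933).
  ||u|| = √((5)² + (-1.933)²) = √(28.7366) ≈ 5.3607,
  v_1 = u/||u|| ≈ (0.9327, -0.3606) (||v_1|| = 1).

λ_1 = 20.933,  λ_2 = 6.067;  v_1 ≈ (0.9327, -0.3606)


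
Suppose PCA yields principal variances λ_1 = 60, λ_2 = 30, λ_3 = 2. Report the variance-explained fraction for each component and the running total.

Step 1 — total variance = trace(Sigma) = Σ λ_i = 60 + 30 + 2 = 92.

Step 2 — fraction explained by component i = λ_i / Σ λ:
  PC1: 60/92 = 0.6522
  PC2: 30/92 = 0.3261
  PC3: 2/92 = 0.0217

Step 3 — cumulative fraction after k components = (λ_1 + ... + λ_k) / Σ λ:
  k = 1: 60/92 = 0.6522
  k = 2: (60 + 30)/92 = 90/92 = 0.9783
  k = 3: (60 + 30 + 2)/92 = 92/92 = 1

Summary (fraction, with percent):

explained: PC1 0.6522 (65.22%), PC2 0.3261 (32.61%), PC3 0.0217 (2.17%);  cumulative: 0.6522, 0.9783, 1


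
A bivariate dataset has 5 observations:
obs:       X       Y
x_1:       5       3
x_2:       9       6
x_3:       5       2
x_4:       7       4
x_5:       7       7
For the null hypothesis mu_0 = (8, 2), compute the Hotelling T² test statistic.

Step 1 — sample mean vector:
  mean(X) = (5 + 9 + 5 + 7 + 7) / 5 = 33/5 = 6.6
  mean(Y) = (3 + 6 + 2 + 4 + 7) / 5 = 22/5 = 4.4
  x̄ = (6.6, 4.4),  deviation x̄ - mu_0 = (6.6, 4.4) - (8, 2) = (-1.4, 2.4).

Step 2 — sample covariance matrix, S[i,j] = (1/(n-1)) · Σ_k (x_{k,i} - mean_i) · (x_{k,j} - mean_j), divisor n-1 = 4:
  S[X,X] = ((-1.6)·(-1.6) + (2.4)·(2.4) + (-1.6)·(-1.6) + (0.4)·(0.4) + (0.4)·(0.4)) / 4 = 11.2/4 = 2.8
  S[X,Y] = ((-1.6)·(-1.4) + (2.4)·(1.6) + (-1.6)·(-2.4) + (0.4)·(-0.4) + (0.4)·(2.6)) / 4 = 10.8/4 = 2.7
  S[Y,Y] = ((-1.4)·(-1.4) + (1.6)·(1.6) + (-2.4)·(-2.4) + (-0.4)·(-0.4) + (2.6)·(2.6)) / 4 = 17.2/4 = 4.3
  S = [[2.8, 2.7],
 [2.7, 4.3]].

Step 3 — invert S. det(S) = 2.8·4.3 - (2.7)² = 4.75.
  S^{-1} = (1/det) · [[d, -b], [-b, a]] = [[0.9053, -0.5684],
 [-0.5684, 0.5895]].

Step 4 — quadratic form (x̄ - mu_0)^T · S^{-1} · (x̄ - mu_0):
  S^{-1} · (x̄ - mu_0) = (-2.6316, 2.2105),
  (x̄ - mu_0)^T · [...] = (-1.4)·(-2.6316) + (2.4)·(2.2105) = 8.9895.

Step 5 — scale by n: T² = 5 · 8.9895 = 44.9474.

T² ≈ 44.9474


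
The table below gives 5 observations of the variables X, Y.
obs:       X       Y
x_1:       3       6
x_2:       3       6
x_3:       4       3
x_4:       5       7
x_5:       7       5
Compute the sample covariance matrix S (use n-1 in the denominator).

Step 1 — column means:
  mean(X) = (3 + 3 + 4 + 5 + 7) / 5 = 22/5 = 4.4
  mean(Y) = (6 + 6 + 3 + 7 + 5) / 5 = 27/5 = 5.4

Step 2 — sample covariance S[i,j] = (1/(n-1)) · Σ_k (x_{k,i} - mean_i) · (x_{k,j} - mean_j), with n-1 = 4.
  S[X,X] = ((-1.4)·(-1.4) + (-1.4)·(-1.4) + (-0.4)·(-0.4) + (0.6)·(0.6) + (2.6)·(2.6)) / 4 = 11.2/4 = 2.8
  S[X,Y] = ((-1.4)·(0.6) + (-1.4)·(0.6) + (-0.4)·(-2.4) + (0.6)·(1.6) + (2.6)·(-0.4)) / 4 = -0.8/4 = -0.2
  S[Y,Y] = ((0.6)·(0.6) + (0.6)·(0.6) + (-2.4)·(-2.4) + (1.6)·(1.6) + (-0.4)·(-0.4)) / 4 = 9.2/4 = 2.3

S is symmetric (S[j,i] = S[i,j]). Assembling:

S = [[2.8, -0.2],
 [-0.2, 2.3]]


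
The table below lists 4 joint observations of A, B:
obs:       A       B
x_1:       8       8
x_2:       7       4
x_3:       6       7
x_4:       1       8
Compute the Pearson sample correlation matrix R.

Step 1 — column means:
  mean(A) = (8 + 7 + 6 + 1) / 4 = 22/4 = 5.5
  mean(B) = (8 + 4 + 7 + 8) / 4 = 27/4 = 6.75

Step 2 — sample variances and covariances s[i,j] = (1/(n-1)) · Σ_k (x_{k,i} - mean_i) · (x_{k,j} - mean_j), with n-1 = 3:
  s[A,A] = ((2.5)·(2.5) + (1.5)·(1.5) + (0.5)·(0.5) + (-4.5)·(-4.5)) / 3 = 29/3 = 9.6667
  s[A,B] = ((2.5)·(1.25) + (1.5)·(-2.75) + (0.5)·(0.25) + (-4.5)·(1.25)) / 3 = -6.5/3 = -2.1667
  s[B,B] = ((1.25)·(1.25) + (-2.75)·(-2.75) + (0.25)·(0.25) + (1.25)·(1.25)) / 3 = 10.75/3 = 3.5833
  Sample standard deviations s_i = √(s[i,i]):
  s(A) = √(9.6667) = 3.1091
  s(B) = √(3.5833) = 1.893

Step 3 — r_{ij} = s_{ij} / (s_i · s_j):
  r[A,A] = 1 (diagonal).
  r[A,B] = -2.1667 / (3.1091 · 1.893) = -2.1667 / 5.8855 = -0.3681
  r[B,B] = 1 (diagonal).

R is symmetric with unit diagonal. Assembling:

R = [[1, -0.3681],
 [-0.3681, 1]]


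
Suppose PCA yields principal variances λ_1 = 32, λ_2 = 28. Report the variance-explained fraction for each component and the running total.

Step 1 — total variance = trace(Sigma) = Σ λ_i = 32 + 28 = 60.

Step 2 — fraction explained by component i = λ_i / Σ λ:
  PC1: 32/60 = 0.5333
  PC2: 28/60 = 0.4667

Step 3 — cumulative fraction after k components = (λ_1 + ... + λ_k) / Σ λ:
  k = 1: 32/60 = 0.5333
  k = 2: (32 + 28)/60 = 60/60 = 1

Summary (fraction, with percent):

explained: PC1 0.5333 (53.33%), PC2 0.4667 (46.67%);  cumulative: 0.5333, 1


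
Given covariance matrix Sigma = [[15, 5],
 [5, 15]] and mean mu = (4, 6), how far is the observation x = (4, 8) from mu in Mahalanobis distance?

Step 1 — centre the observation: (x - mu) = (0, 2).

Step 2 — invert Sigma. det(Sigma) = 15·15 - (5)² = 200.
  Sigma^{-1} = (1/det) · [[d, -b], [-b, a]] = [[0.075, -0.025],
 [-0.025, 0.075]].

Step 3 — form the quadratic (x - mu)^T · Sigma^{-1} · (x - mu):
  Sigma^{-1} · (x - mu) = (-0.05, 0.15).
  (x - mu)^T · [Sigma^{-1} · (x - mu)] = (0)·(-0.05) + (2)·(0.15) = 0.3.

Step 4 — take square root: d = √(0.3) ≈ 0.5477.

d(x, mu) = √(0.3) ≈ 0.5477


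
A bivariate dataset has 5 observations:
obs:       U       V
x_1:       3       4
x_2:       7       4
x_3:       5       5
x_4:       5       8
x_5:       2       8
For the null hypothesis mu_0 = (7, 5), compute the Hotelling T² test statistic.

Step 1 — sample mean vector:
  mean(U) = (3 + 7 + 5 + 5 + 2) / 5 = 22/5 = 4.4
  mean(V) = (4 + 4 + 5 + 8 + 8) / 5 = 29/5 = 5.8
  x̄ = (4.4, 5.8),  deviation x̄ - mu_0 = (4.4, 5.8) - (7, 5) = (-2.6, 0.8).

Step 2 — sample covariance matrix, S[i,j] = (1/(n-1)) · Σ_k (x_{k,i} - mean_i) · (x_{k,j} - mean_j), divisor n-1 = 4:
  S[U,U] = ((-1.4)·(-1.4) + (2.6)·(2.6) + (0.6)·(0.6) + (0.6)·(0.6) + (-2.4)·(-2.4)) / 4 = 15.2/4 = 3.8
  S[U,V] = ((-1.4)·(-1.8) + (2.6)·(-1.8) + (0.6)·(-0.8) + (0.6)·(2.2) + (-2.4)·(2.2)) / 4 = -6.6/4 = -1.65
  S[V,V] = ((-1.8)·(-1.8) + (-1.8)·(-1.8) + (-0.8)·(-0.8) + (2.2)·(2.2) + (2.2)·(2.2)) / 4 = 16.8/4 = 4.2
  S = [[3.8, -1.65],
 [-1.65, 4.2]].

Step 3 — invert S. det(S) = 3.8·4.2 - (-1.65)² = 13.2375.
  S^{-1} = (1/det) · [[d, -b], [-b, a]] = [[0.3173, 0.1246],
 [0.1246, 0.2871]].

Step 4 — quadratic form (x̄ - mu_0)^T · S^{-1} · (x̄ - mu_0):
  S^{-1} · (x̄ - mu_0) = (-0.7252, -0.0944),
  (x̄ - mu_0)^T · [...] = (-2.6)·(-0.7252) + (0.8)·(-0.0944) = 1.81.

Step 5 — scale by n: T² = 5 · 1.81 = 9.05.

T² ≈ 9.05


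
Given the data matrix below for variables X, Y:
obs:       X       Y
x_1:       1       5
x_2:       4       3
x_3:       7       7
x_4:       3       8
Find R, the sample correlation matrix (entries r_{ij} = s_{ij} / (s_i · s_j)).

Step 1 — column means:
  mean(X) = (1 + 4 + 7 + 3) / 4 = 15/4 = 3.75
  mean(Y) = (5 + 3 + 7 + 8) / 4 = 23/4 = 5.75

Step 2 — sample variances and covariances s[i,j] = (1/(n-1)) · Σ_k (x_{k,i} - mean_i) · (x_{k,j} - mean_j), with n-1 = 3:
  s[X,X] = ((-2.75)·(-2.75) + (0.25)·(0.25) + (3.25)·(3.25) + (-0.75)·(-0.75)) / 3 = 18.75/3 = 6.25
  s[X,Y] = ((-2.75)·(-0.75) + (0.25)·(-2.75) + (3.25)·(1.25) + (-0.75)·(2.25)) / 3 = 3.75/3 = 1.25
  s[Y,Y] = ((-0.75)·(-0.75) + (-2.75)·(-2.75) + (1.25)·(1.25) + (2.25)·(2.25)) / 3 = 14.75/3 = 4.9167
  Sample standard deviations s_i = √(s[i,i]):
  s(X) = √(6.25) = 2.5
  s(Y) = √(4.9167) = 2.2174

Step 3 — r_{ij} = s_{ij} / (s_i · s_j):
  r[X,X] = 1 (diagonal).
  r[X,Y] = 1.25 / (2.5 · 2.2174) = 1.25 / 5.5434 = 0.2255
  r[Y,Y] = 1 (diagonal).

R is symmetric with unit diagonal. Assembling:

R = [[1, 0.2255],
 [0.2255, 1]]


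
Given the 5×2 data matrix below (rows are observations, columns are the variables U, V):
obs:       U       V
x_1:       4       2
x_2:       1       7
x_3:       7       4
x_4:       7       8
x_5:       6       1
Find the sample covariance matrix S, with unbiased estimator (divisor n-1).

Step 1 — column means:
  mean(U) = (4 + 1 + 7 + 7 + 6) / 5 = 25/5 = 5
  mean(V) = (2 + 7 + 4 + 8 + 1) / 5 = 22/5 = 4.4

Step 2 — sample covariance S[i,j] = (1/(n-1)) · Σ_k (x_{k,i} - mean_i) · (x_{k,j} - mean_j), with n-1 = 4.
  S[U,U] = ((-1)·(-1) + (-4)·(-4) + (2)·(2) + (2)·(2) + (1)·(1)) / 4 = 26/4 = 6.5
  S[U,V] = ((-1)·(-2.4) + (-4)·(2.6) + (2)·(-0.4) + (2)·(3.6) + (1)·(-3.4)) / 4 = -5/4 = -1.25
  S[V,V] = ((-2.4)·(-2.4) + (2.6)·(2.6) + (-0.4)·(-0.4) + (3.6)·(3.6) + (-3.4)·(-3.4)) / 4 = 37.2/4 = 9.3

S is symmetric (S[j,i] = S[i,j]). Assembling:

S = [[6.5, -1.25],
 [-1.25, 9.3]]


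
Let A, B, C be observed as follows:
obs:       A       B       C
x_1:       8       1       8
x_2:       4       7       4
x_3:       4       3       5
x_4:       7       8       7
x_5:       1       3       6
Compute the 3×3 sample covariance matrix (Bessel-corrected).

Step 1 — column means:
  mean(A) = (8 + 4 + 4 + 7 + 1) / 5 = 24/5 = 4.8
  mean(B) = (1 + 7 + 3 + 8 + 3) / 5 = 22/5 = 4.4
  mean(C) = (8 + 4 + 5 + 7 + 6) / 5 = 30/5 = 6

Step 2 — sample covariance S[i,j] = (1/(n-1)) · Σ_k (x_{k,i} - mean_i) · (x_{k,j} - mean_j), with n-1 = 4.
  S[A,A] = ((3.2)·(3.2) + (-0.8)·(-0.8) + (-0.8)·(-0.8) + (2.2)·(2.2) + (-3.8)·(-3.8)) / 4 = 30.8/4 = 7.7
  S[A,B] = ((3.2)·(-3.4) + (-0.8)·(2.6) + (-0.8)·(-1.4) + (2.2)·(3.6) + (-3.8)·(-1.4)) / 4 = 1.4/4 = 0.35
  S[A,C] = ((3.2)·(2) + (-0.8)·(-2) + (-0.8)·(-1) + (2.2)·(1) + (-3.8)·(0)) / 4 = 11/4 = 2.75
  S[B,B] = ((-3.4)·(-3.4) + (2.6)·(2.6) + (-1.4)·(-1.4) + (3.6)·(3.6) + (-1.4)·(-1.4)) / 4 = 35.2/4 = 8.8
  S[B,C] = ((-3.4)·(2) + (2.6)·(-2) + (-1.4)·(-1) + (3.6)·(1) + (-1.4)·(0)) / 4 = -7/4 = -1.75
  S[C,C] = ((2)·(2) + (-2)·(-2) + (-1)·(-1) + (1)·(1) + (0)·(0)) / 4 = 10/4 = 2.5

S is symmetric (S[j,i] = S[i,j]). Assembling:

S = [[7.7, 0.35, 2.75],
 [0.35, 8.8, -1.75],
 [2.75, -1.75, 2.5]]


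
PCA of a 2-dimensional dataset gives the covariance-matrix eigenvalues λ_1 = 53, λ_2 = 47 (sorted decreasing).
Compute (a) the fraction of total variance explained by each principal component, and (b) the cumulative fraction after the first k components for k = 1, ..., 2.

Step 1 — total variance = trace(Sigma) = Σ λ_i = 53 + 47 = 100.

Step 2 — fraction explained by component i = λ_i / Σ λ:
  PC1: 53/100 = 0.53
  PC2: 47/100 = 0.47

Step 3 — cumulative fraction after k components = (λ_1 + ... + λ_k) / Σ λ:
  k = 1: 53/100 = 0.53
  k = 2: (53 + 47)/100 = 100/100 = 1

Summary (fraction, with percent):

explained: PC1 0.53 (53%), PC2 0.47 (47%);  cumulative: 0.53, 1


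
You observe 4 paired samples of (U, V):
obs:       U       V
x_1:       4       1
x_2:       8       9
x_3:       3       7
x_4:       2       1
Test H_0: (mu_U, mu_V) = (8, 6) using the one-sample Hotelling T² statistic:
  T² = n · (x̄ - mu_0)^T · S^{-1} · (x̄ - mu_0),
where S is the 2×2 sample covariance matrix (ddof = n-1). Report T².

Step 1 — sample mean vector:
  mean(U) = (4 + 8 + 3 + 2) / 4 = 17/4 = 4.25
  mean(V) = (1 + 9 + 7 + 1) / 4 = 18/4 = 4.5
  x̄ = (4.25, 4.5),  deviation x̄ - mu_0 = (4.25, 4.5) - (8, 6) = (-3.75, -1.5).

Step 2 — sample covariance matrix, S[i,j] = (1/(n-1)) · Σ_k (x_{k,i} - mean_i) · (x_{k,j} - mean_j), divisor n-1 = 3:
  S[U,U] = ((-0.25)·(-0.25) + (3.75)·(3.75) + (-1.25)·(-1.25) + (-2.25)·(-2.25)) / 3 = 20.75/3 = 6.9167
  S[U,V] = ((-0.25)·(-3.5) + (3.75)·(4.5) + (-1.25)·(2.5) + (-2.25)·(-3.5)) / 3 = 22.5/3 = 7.5
  S[V,V] = ((-3.5)·(-3.5) + (4.5)·(4.5) + (2.5)·(2.5) + (-3.5)·(-3.5)) / 3 = 51/3 = 17
  S = [[6.9167, 7.5],
 [7.5, 17]].

Step 3 — invert S. det(S) = 6.9167·17 - (7.5)² = 61.3333.
  S^{-1} = (1/det) · [[d, -b], [-b, a]] = [[0.2772, -0.1223],
 [-0.1223, 0.1128]].

Step 4 — quadratic form (x̄ - mu_0)^T · S^{-1} · (x̄ - mu_0):
  S^{-1} · (x̄ - mu_0) = (-0.856, 0.2894),
  (x̄ - mu_0)^T · [...] = (-3.75)·(-0.856) + (-1.5)·(0.2894) = 2.7758.

Step 5 — scale by n: T² = 4 · 2.7758 = 11.1033.

T² ≈ 11.1033


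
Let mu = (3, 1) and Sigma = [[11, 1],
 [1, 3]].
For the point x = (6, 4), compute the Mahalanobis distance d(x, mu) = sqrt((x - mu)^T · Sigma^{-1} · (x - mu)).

Step 1 — centre the observation: (x - mu) = (3, 3).

Step 2 — invert Sigma. det(Sigma) = 11·3 - (1)² = 32.
  Sigma^{-1} = (1/det) · [[d, -b], [-b, a]] = [[0.0938, -0.0312],
 [-0.0312, 0.3438]].

Step 3 — form the quadratic (x - mu)^T · Sigma^{-1} · (x - mu):
  Sigma^{-1} · (x - mu) = (0.1875, 0.9375).
  (x - mu)^T · [Sigma^{-1} · (x - mu)] = (3)·(0.1875) + (3)·(0.9375) = 3.375.

Step 4 — take square root: d = √(3.375) ≈ 1.8371.

d(x, mu) = √(3.375) ≈ 1.8371


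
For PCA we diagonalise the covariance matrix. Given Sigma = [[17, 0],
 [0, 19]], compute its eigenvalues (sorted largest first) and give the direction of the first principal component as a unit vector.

Step 1 — characteristic polynomial of 2×2 Sigma:
  det(Sigma - λI) = λ² - trace · λ + det = 0.
  trace = 17 + 19 = 36, det = 17·19 - (0)² = 323.
Step 2 — discriminant:
  Δ = trace² - 4·det = 1296 - 1292 = 4.
Step 3 — eigenvalues:
  λ = (trace ± √Δ)/2 = (36 ± 2)/2,
  λ_1 = 19,  λ_2 = 17.

Step 4 — unit eigenvector for λ_1: Sigma is diagonal, so its eigenvectors are the coordinate axes. λ_1 = 19 is the diagonal entry on the second coordinate axis, hence
  v_1 = (0, 1) (||v_1|| = 1).

λ_1 = 19,  λ_2 = 17;  v_1 ≈ (0, 1)


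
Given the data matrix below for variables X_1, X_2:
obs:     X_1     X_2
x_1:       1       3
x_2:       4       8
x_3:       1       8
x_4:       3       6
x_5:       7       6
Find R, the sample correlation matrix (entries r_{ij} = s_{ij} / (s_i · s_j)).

Step 1 — column means:
  mean(X_1) = (1 + 4 + 1 + 3 + 7) / 5 = 16/5 = 3.2
  mean(X_2) = (3 + 8 + 8 + 6 + 6) / 5 = 31/5 = 6.2

Step 2 — sample variances and covariances s[i,j] = (1/(n-1)) · Σ_k (x_{k,i} - mean_i) · (x_{k,j} - mean_j), with n-1 = 4:
  s[X_1,X_1] = ((-2.2)·(-2.2) + (0.8)·(0.8) + (-2.2)·(-2.2) + (-0.2)·(-0.2) + (3.8)·(3.8)) / 4 = 24.8/4 = 6.2
  s[X_1,X_2] = ((-2.2)·(-3.2) + (0.8)·(1.8) + (-2.2)·(1.8) + (-0.2)·(-0.2) + (3.8)·(-0.2)) / 4 = 3.8/4 = 0.95
  s[X_2,X_2] = ((-3.2)·(-3.2) + (1.8)·(1.8) + (1.8)·(1.8) + (-0.2)·(-0.2) + (-0.2)·(-0.2)) / 4 = 16.8/4 = 4.2
  Sample standard deviations s_i = √(s[i,i]):
  s(X_1) = √(6.2) = 2.49
  s(X_2) = √(4.2) = 2.0494

Step 3 — r_{ij} = s_{ij} / (s_i · s_j):
  r[X_1,X_1] = 1 (diagonal).
  r[X_1,X_2] = 0.95 / (2.49 · 2.0494) = 0.95 / 5.1029 = 0.1862
  r[X_2,X_2] = 1 (diagonal).

R is symmetric with unit diagonal. Assembling:

R = [[1, 0.1862],
 [0.1862, 1]]


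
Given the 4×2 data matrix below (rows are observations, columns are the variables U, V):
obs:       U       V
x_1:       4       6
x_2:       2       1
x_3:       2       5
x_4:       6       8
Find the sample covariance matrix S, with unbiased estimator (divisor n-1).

Step 1 — column means:
  mean(U) = (4 + 2 + 2 + 6) / 4 = 14/4 = 3.5
  mean(V) = (6 + 1 + 5 + 8) / 4 = 20/4 = 5

Step 2 — sample covariance S[i,j] = (1/(n-1)) · Σ_k (x_{k,i} - mean_i) · (x_{k,j} - mean_j), with n-1 = 3.
  S[U,U] = ((0.5)·(0.5) + (-1.5)·(-1.5) + (-1.5)·(-1.5) + (2.5)·(2.5)) / 3 = 11/3 = 3.6667
  S[U,V] = ((0.5)·(1) + (-1.5)·(-4) + (-1.5)·(0) + (2.5)·(3)) / 3 = 14/3 = 4.6667
  S[V,V] = ((1)·(1) + (-4)·(-4) + (0)·(0) + (3)·(3)) / 3 = 26/3 = 8.6667

S is symmetric (S[j,i] = S[i,j]). Assembling:

S = [[3.6667, 4.6667],
 [4.6667, 8.6667]]


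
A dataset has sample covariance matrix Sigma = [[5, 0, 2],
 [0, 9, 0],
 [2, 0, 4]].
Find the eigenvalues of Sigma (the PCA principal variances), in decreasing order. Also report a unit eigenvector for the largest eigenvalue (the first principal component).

Step 1 — characteristic polynomial p(λ) = det(λI - Sigma) = λ³ - tr·λ² + c_1·λ - det, where tr = trace, c_1 = sum of the principal 2×2 minors, det = det(Sigma):
  tr = 5 + 9 + 4 = 18,
  c_1 = (5·9 - (0)²) + (5·4 - (2)²) + (9·4 - (0)²) = 45 + 16 + 36 = 97,
  det = 5·(9·4 - (0)²) - (0)·((0)·4 - (0)·(2)) + (2)·((0)·(0) - 9·(2)) = 5·(36) - (0)·(0) + (2)·(-18) = 144.
  So p(λ) = λ³ - 18λ² + 97λ - 144.
Step 2 — look for an integer root (rational root theorem: any rational root is an integer divisor of 144). Testing λ = 9:
  p(9) = 729 - 1458 + 873 - 144 = 0  ✓
  Dividing out (λ - 9): p(λ) = (λ - 9)(λ² - 9λ + 16).
Step 3 — remaining eigenvalues from the quadratic λ² - 9λ + 16 = 0:
  Δ = 9² - 4·16 = 81 - 64 = 17,  λ = (9 ± √17)/2 = (9 ± 4.1231)/2 ≈ 6.5616 or 2.4384.
  Sorted: λ_1 = 9,  λ_2 = 6.5616,  λ_3 = 2.4384  (check: sum = 18 = tr ✓).

Step 4 — unit eigenvector for λ_1 = 9: v spans the null space of (Sigma - λ_1 I), whose rows are
  r_1 = (-4, 0, 2),  r_2 = (0, 0, 0),  r_3 = (2, 0, -5).
  v is orthogonal to every row, so take v ∝ r_1 × r_3 = ((0)·(-5) - (2)·(0), (2)·(2) - (-4)·(-5), (-4)·(0) - (0)·(2)) = (0, -16, 0).
  Rescale (divide by 16; multiply by -1 so the first nonzero entry is positive): u = (0, 1, 0).
  ||u|| = √((0)² + (1)² + (0)²) = √(1) = 1,  v_1 = u/||u|| ≈ (0, 1, 0) (||v_1|| = 1).

λ_1 = 9,  λ_2 = 6.5616,  λ_3 = 2.4384;  v_1 ≈ (0, 1, 0)


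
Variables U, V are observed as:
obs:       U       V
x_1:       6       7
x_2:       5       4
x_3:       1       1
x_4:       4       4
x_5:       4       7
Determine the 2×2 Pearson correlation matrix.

Step 1 — column means:
  mean(U) = (6 + 5 + 1 + 4 + 4) / 5 = 20/5 = 4
  mean(V) = (7 + 4 + 1 + 4 + 7) / 5 = 23/5 = 4.6

Step 2 — sample variances and covariances s[i,j] = (1/(n-1)) · Σ_k (x_{k,i} - mean_i) · (x_{k,j} - mean_j), with n-1 = 4:
  s[U,U] = ((2)·(2) + (1)·(1) + (-3)·(-3) + (0)·(0) + (0)·(0)) / 4 = 14/4 = 3.5
  s[U,V] = ((2)·(2.4) + (1)·(-0.6) + (-3)·(-3.6) + (0)·(-0.6) + (0)·(2.4)) / 4 = 15/4 = 3.75
  s[V,V] = ((2.4)·(2.4) + (-0.6)·(-0.6) + (-3.6)·(-3.6) + (-0.6)·(-0.6) + (2.4)·(2.4)) / 4 = 25.2/4 = 6.3
  Sample standard deviations s_i = √(s[i,i]):
  s(U) = √(3.5) = 1.8708
  s(V) = √(6.3) = 2.51

Step 3 — r_{ij} = s_{ij} / (s_i · s_j):
  r[U,U] = 1 (diagonal).
  r[U,V] = 3.75 / (1.8708 · 2.51) = 3.75 / 4.6957 = 0.7986
  r[V,V] = 1 (diagonal).

R is symmetric with unit diagonal. Assembling:

R = [[1, 0.7986],
 [0.7986, 1]]


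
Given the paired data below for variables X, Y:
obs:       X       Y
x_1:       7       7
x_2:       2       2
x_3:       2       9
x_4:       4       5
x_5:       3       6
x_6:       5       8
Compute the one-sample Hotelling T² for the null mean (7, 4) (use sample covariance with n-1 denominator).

Step 1 — sample mean vector:
  mean(X) = (7 + 2 + 2 + 4 + 3 + 5) / 6 = 23/6 = 3.8333
  mean(Y) = (7 + 2 + 9 + 5 + 6 + 8) / 6 = 37/6 = 6.1667
  x̄ = (3.8333, 6.1667),  deviation x̄ - mu_0 = (3.8333, 6.1667) - (7, 4) = (-3.1667, 2.1667).

Step 2 — sample covariance matrix, S[i,j] = (1/(n-1)) · Σ_k (x_{k,i} - mean_i) · (x_{k,j} - mean_j), divisor n-1 = 5:
  S[X,X] = ((3.1667)·(3.1667) + (-1.8333)·(-1.8333) + (-1.8333)·(-1.8333) + (0.1667)·(0.1667) + (-0.8333)·(-0.8333) + (1.1667)·(1.1667)) / 5 = 18.8333/5 = 3.7667
  S[X,Y] = ((3.1667)·(0.8333) + (-1.8333)·(-4.1667) + (-1.8333)·(2.8333) + (0.1667)·(-1.1667) + (-0.8333)·(-0.1667) + (1.1667)·(1.8333)) / 5 = 7.1667/5 = 1.4333
  S[Y,Y] = ((0.8333)·(0.8333) + (-4.1667)·(-4.1667) + (2.8333)·(2.8333) + (-1.1667)·(-1.1667) + (-0.1667)·(-0.1667) + (1.8333)·(1.8333)) / 5 = 30.8333/5 = 6.1667
  S = [[3.7667, 1.4333],
 [1.4333, 6.1667]].

Step 3 — invert S. det(S) = 3.7667·6.1667 - (1.4333)² = 21.1733.
  S^{-1} = (1/det) · [[d, -b], [-b, a]] = [[0.2912, -0.0677],
 [-0.0677, 0.1779]].

Step 4 — quadratic form (x̄ - mu_0)^T · S^{-1} · (x̄ - mu_0):
  S^{-1} · (x̄ - mu_0) = (-1.069, 0.5998),
  (x̄ - mu_0)^T · [...] = (-3.1667)·(-1.069) + (2.1667)·(0.5998) = 4.6846.

Step 5 — scale by n: T² = 6 · 4.6846 = 28.1077.

T² ≈ 28.1077


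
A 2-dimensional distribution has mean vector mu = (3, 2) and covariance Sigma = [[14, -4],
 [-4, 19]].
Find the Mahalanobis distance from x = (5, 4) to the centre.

Step 1 — centre the observation: (x - mu) = (2, 2).

Step 2 — invert Sigma. det(Sigma) = 14·19 - (-4)² = 250.
  Sigma^{-1} = (1/det) · [[d, -b], [-b, a]] = [[0.076, 0.016],
 [0.016, 0.056]].

Step 3 — form the quadratic (x - mu)^T · Sigma^{-1} · (x - mu):
  Sigma^{-1} · (x - mu) = (0.184, 0.144).
  (x - mu)^T · [Sigma^{-1} · (x - mu)] = (2)·(0.184) + (2)·(0.144) = 0.656.

Step 4 — take square root: d = √(0.656) ≈ 0.8099.

d(x, mu) = √(0.656) ≈ 0.8099


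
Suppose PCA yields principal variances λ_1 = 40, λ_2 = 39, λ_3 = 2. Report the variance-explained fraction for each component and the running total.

Step 1 — total variance = trace(Sigma) = Σ λ_i = 40 + 39 + 2 = 81.

Step 2 — fraction explained by component i = λ_i / Σ λ:
  PC1: 40/81 = 0.4938
  PC2: 39/81 = 0.4815
  PC3: 2/81 = 0.0247

Step 3 — cumulative fraction after k components = (λ_1 + ... + λ_k) / Σ λ:
  k = 1: 40/81 = 0.4938
  k = 2: (40 + 39)/81 = 79/81 = 0.9753
  k = 3: (40 + 39 + 2)/81 = 81/81 = 1

Summary (fraction, with percent):

explained: PC1 0.4938 (49.38%), PC2 0.4815 (48.15%), PC3 0.0247 (2.47%);  cumulative: 0.4938, 0.9753, 1


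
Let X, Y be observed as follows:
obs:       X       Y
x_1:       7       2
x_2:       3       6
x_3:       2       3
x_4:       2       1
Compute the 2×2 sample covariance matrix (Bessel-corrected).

Step 1 — column means:
  mean(X) = (7 + 3 + 2 + 2) / 4 = 14/4 = 3.5
  mean(Y) = (2 + 6 + 3 + 1) / 4 = 12/4 = 3

Step 2 — sample covariance S[i,j] = (1/(n-1)) · Σ_k (x_{k,i} - mean_i) · (x_{k,j} - mean_j), with n-1 = 3.
  S[X,X] = ((3.5)·(3.5) + (-0.5)·(-0.5) + (-1.5)·(-1.5) + (-1.5)·(-1.5)) / 3 = 17/3 = 5.6667
  S[X,Y] = ((3.5)·(-1) + (-0.5)·(3) + (-1.5)·(0) + (-1.5)·(-2)) / 3 = -2/3 = -0.6667
  S[Y,Y] = ((-1)·(-1) + (3)·(3) + (0)·(0) + (-2)·(-2)) / 3 = 14/3 = 4.6667

S is symmetric (S[j,i] = S[i,j]). Assembling:

S = [[5.6667, -0.6667],
 [-0.6667, 4.6667]]


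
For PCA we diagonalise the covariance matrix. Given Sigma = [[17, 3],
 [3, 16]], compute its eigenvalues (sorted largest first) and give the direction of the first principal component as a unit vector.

Step 1 — characteristic polynomial of 2×2 Sigma:
  det(Sigma - λI) = λ² - trace · λ + det = 0.
  trace = 17 + 16 = 33, det = 17·16 - (3)² = 263.
Step 2 — discriminant:
  Δ = trace² - 4·det = 1089 - 1052 = 37.
Step 3 — eigenvalues:
  λ = (trace ± √Δ)/2 = (33 ± 6.0828)/2,
  λ_1 = 19.5414,  λ_2 = 13.4586.

Step 4 — unit eigenvector for λ_1: solve (Sigma - λ_1 I)v = 0. First row:
  (17 - 19.5414)·v_x + (3)·v_y = 0, i.e. (-2.5414)·v_x + (3)·v_y = 0,
  so v ∝ (b, λ_1 - a) = (3, 2.5414) = u.
  ||u|| = √((3)² + (2.5414)²) = √(15.4586) ≈ 3.9317,
  v_1 = u/||u|| ≈ (0.763, 0.6464) (||v_1|| = 1).

λ_1 = 19.5414,  λ_2 = 13.4586;  v_1 ≈ (0.763, 0.6464)


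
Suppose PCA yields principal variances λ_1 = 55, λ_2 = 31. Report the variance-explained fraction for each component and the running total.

Step 1 — total variance = trace(Sigma) = Σ λ_i = 55 + 31 = 86.

Step 2 — fraction explained by component i = λ_i / Σ λ:
  PC1: 55/86 = 0.6395
  PC2: 31/86 = 0.3605

Step 3 — cumulative fraction after k components = (λ_1 + ... + λ_k) / Σ λ:
  k = 1: 55/86 = 0.6395
  k = 2: (55 + 31)/86 = 86/86 = 1

Summary (fraction, with percent):

explained: PC1 0.6395 (63.95%), PC2 0.3605 (36.05%);  cumulative: 0.6395, 1


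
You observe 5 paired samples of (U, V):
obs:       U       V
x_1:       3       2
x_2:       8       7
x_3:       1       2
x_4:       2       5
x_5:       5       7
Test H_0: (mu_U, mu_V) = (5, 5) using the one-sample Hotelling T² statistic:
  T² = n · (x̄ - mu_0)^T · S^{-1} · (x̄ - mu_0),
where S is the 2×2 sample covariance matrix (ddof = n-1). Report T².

Step 1 — sample mean vector:
  mean(U) = (3 + 8 + 1 + 2 + 5) / 5 = 19/5 = 3.8
  mean(V) = (2 + 7 + 2 + 5 + 7) / 5 = 23/5 = 4.6
  x̄ = (3.8, 4.6),  deviation x̄ - mu_0 = (3.8, 4.6) - (5, 5) = (-1.2, -0.4).

Step 2 — sample covariance matrix, S[i,j] = (1/(n-1)) · Σ_k (x_{k,i} - mean_i) · (x_{k,j} - mean_j), divisor n-1 = 4:
  S[U,U] = ((-0.8)·(-0.8) + (4.2)·(4.2) + (-2.8)·(-2.8) + (-1.8)·(-1.8) + (1.2)·(1.2)) / 4 = 30.8/4 = 7.7
  S[U,V] = ((-0.8)·(-2.6) + (4.2)·(2.4) + (-2.8)·(-2.6) + (-1.8)·(0.4) + (1.2)·(2.4)) / 4 = 21.6/4 = 5.4
  S[V,V] = ((-2.6)·(-2.6) + (2.4)·(2.4) + (-2.6)·(-2.6) + (0.4)·(0.4) + (2.4)·(2.4)) / 4 = 25.2/4 = 6.3
  S = [[7.7, 5.4],
 [5.4, 6.3]].

Step 3 — invert S. det(S) = 7.7·6.3 - (5.4)² = 19.35.
  S^{-1} = (1/det) · [[d, -b], [-b, a]] = [[0.3256, -0.2791],
 [-0.2791, 0.3979]].

Step 4 — quadratic form (x̄ - mu_0)^T · S^{-1} · (x̄ - mu_0):
  S^{-1} · (x̄ - mu_0) = (-0.2791, 0.1757),
  (x̄ - mu_0)^T · [...] = (-1.2)·(-0.2791) + (-0.4)·(0.1757) = 0.2646.

Step 5 — scale by n: T² = 5 · 0.2646 = 1.323.

T² ≈ 1.323


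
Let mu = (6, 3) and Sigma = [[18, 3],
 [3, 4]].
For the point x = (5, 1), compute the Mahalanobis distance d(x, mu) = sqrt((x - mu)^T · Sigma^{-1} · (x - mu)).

Step 1 — centre the observation: (x - mu) = (-1, -2).

Step 2 — invert Sigma. det(Sigma) = 18·4 - (3)² = 63.
  Sigma^{-1} = (1/det) · [[d, -b], [-b, a]] = [[0.0635, -0.0476],
 [-0.0476, 0.2857]].

Step 3 — form the quadratic (x - mu)^T · Sigma^{-1} · (x - mu):
  Sigma^{-1} · (x - mu) = (0.0317, -0.5238).
  (x - mu)^T · [Sigma^{-1} · (x - mu)] = (-1)·(0.0317) + (-2)·(-0.5238) = 1.0159.

Step 4 — take square root: d = √(1.0159) ≈ 1.0079.

d(x, mu) = √(1.0159) ≈ 1.0079


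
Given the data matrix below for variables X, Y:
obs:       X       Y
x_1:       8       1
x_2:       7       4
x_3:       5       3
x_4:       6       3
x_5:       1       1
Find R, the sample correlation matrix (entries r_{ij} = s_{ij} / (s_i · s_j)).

Step 1 — column means:
  mean(X) = (8 + 7 + 5 + 6 + 1) / 5 = 27/5 = 5.4
  mean(Y) = (1 + 4 + 3 + 3 + 1) / 5 = 12/5 = 2.4

Step 2 — sample variances and covariances s[i,j] = (1/(n-1)) · Σ_k (x_{k,i} - mean_i) · (x_{k,j} - mean_j), with n-1 = 4:
  s[X,X] = ((2.6)·(2.6) + (1.6)·(1.6) + (-0.4)·(-0.4) + (0.6)·(0.6) + (-4.4)·(-4.4)) / 4 = 29.2/4 = 7.3
  s[X,Y] = ((2.6)·(-1.4) + (1.6)·(1.6) + (-0.4)·(0.6) + (0.6)·(0.6) + (-4.4)·(-1.4)) / 4 = 5.2/4 = 1.3
  s[Y,Y] = ((-1.4)·(-1.4) + (1.6)·(1.6) + (0.6)·(0.6) + (0.6)·(0.6) + (-1.4)·(-1.4)) / 4 = 7.2/4 = 1.8
  Sample standard deviations s_i = √(s[i,i]):
  s(X) = √(7.3) = 2.7019
  s(Y) = √(1.8) = 1.3416

Step 3 — r_{ij} = s_{ij} / (s_i · s_j):
  r[X,X] = 1 (diagonal).
  r[X,Y] = 1.3 / (2.7019 · 1.3416) = 1.3 / 3.6249 = 0.3586
  r[Y,Y] = 1 (diagonal).

R is symmetric with unit diagonal. Assembling:

R = [[1, 0.3586],
 [0.3586, 1]]


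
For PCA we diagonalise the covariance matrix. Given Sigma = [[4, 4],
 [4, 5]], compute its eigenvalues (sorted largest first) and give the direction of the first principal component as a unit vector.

Step 1 — characteristic polynomial of 2×2 Sigma:
  det(Sigma - λI) = λ² - trace · λ + det = 0.
  trace = 4 + 5 = 9, det = 4·5 - (4)² = 4.
Step 2 — discriminant:
  Δ = trace² - 4·det = 81 - 16 = 65.
Step 3 — eigenvalues:
  λ = (trace ± √Δ)/2 = (9 ± 8.0623)/2,
  λ_1 = 8.5311,  λ_2 = 0.4689.

Step 4 — unit eigenvector for λ_1: solve (Sigma - λ_1 I)v = 0. First row:
  (4 - 8.5311)·v_x + (4)·v_y = 0, i.e. (-4.5311)·v_x + (4)·v_y = 0,
  so v ∝ (b, λ_1 - a) = (4, 4.5311) = u.
  ||u|| = √((4)² + (4.5311)²) = √(36.5311) ≈ 6.0441,
  v_1 = u/||u|| ≈ (0.6618, 0.7497) (||v_1|| = 1).

λ_1 = 8.5311,  λ_2 = 0.4689;  v_1 ≈ (0.6618, 0.7497)


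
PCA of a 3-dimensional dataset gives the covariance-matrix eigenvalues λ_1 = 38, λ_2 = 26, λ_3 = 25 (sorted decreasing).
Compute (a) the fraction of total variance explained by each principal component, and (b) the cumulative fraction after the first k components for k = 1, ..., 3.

Step 1 — total variance = trace(Sigma) = Σ λ_i = 38 + 26 + 25 = 89.

Step 2 — fraction explained by component i = λ_i / Σ λ:
  PC1: 38/89 = 0.427
  PC2: 26/89 = 0.2921
  PC3: 25/89 = 0.2809

Step 3 — cumulative fraction after k components = (λ_1 + ... + λ_k) / Σ λ:
  k = 1: 38/89 = 0.427
  k = 2: (38 + 26)/89 = 64/89 = 0.7191
  k = 3: (38 + 26 + 25)/89 = 89/89 = 1

Summary (fraction, with percent):

explained: PC1 0.427 (42.7%), PC2 0.2921 (29.21%), PC3 0.2809 (28.09%);  cumulative: 0.427, 0.7191, 1


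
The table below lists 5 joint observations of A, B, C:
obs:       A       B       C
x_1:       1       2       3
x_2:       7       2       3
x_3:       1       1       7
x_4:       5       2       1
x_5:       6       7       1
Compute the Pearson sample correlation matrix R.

Step 1 — column means:
  mean(A) = (1 + 7 + 1 + 5 + 6) / 5 = 20/5 = 4
  mean(B) = (2 + 2 + 1 + 2 + 7) / 5 = 14/5 = 2.8
  mean(C) = (3 + 3 + 7 + 1 + 1) / 5 = 15/5 = 3

Step 2 — sample variances and covariances s[i,j] = (1/(n-1)) · Σ_k (x_{k,i} - mean_i) · (x_{k,j} - mean_j), with n-1 = 4:
  s[A,A] = ((-3)·(-3) + (3)·(3) + (-3)·(-3) + (1)·(1) + (2)·(2)) / 4 = 32/4 = 8
  s[A,B] = ((-3)·(-0.8) + (3)·(-0.8) + (-3)·(-1.8) + (1)·(-0.8) + (2)·(4.2)) / 4 = 13/4 = 3.25
  s[A,C] = ((-3)·(0) + (3)·(0) + (-3)·(4) + (1)·(-2) + (2)·(-2)) / 4 = -18/4 = -4.5
  s[B,B] = ((-0.8)·(-0.8) + (-0.8)·(-0.8) + (-1.8)·(-1.8) + (-0.8)·(-0.8) + (4.2)·(4.2)) / 4 = 22.8/4 = 5.7
  s[B,C] = ((-0.8)·(0) + (-0.8)·(0) + (-1.8)·(4) + (-0.8)·(-2) + (4.2)·(-2)) / 4 = -14/4 = -3.5
  s[C,C] = ((0)·(0) + (0)·(0) + (4)·(4) + (-2)·(-2) + (-2)·(-2)) / 4 = 24/4 = 6
  Sample standard deviations s_i = √(s[i,i]):
  s(A) = √(8) = 2.8284
  s(B) = √(5.7) = 2.3875
  s(C) = √(6) = 2.4495

Step 3 — r_{ij} = s_{ij} / (s_i · s_j):
  r[A,A] = 1 (diagonal).
  r[A,B] = 3.25 / (2.8284 · 2.3875) = 3.25 / 6.7528 = 0.4813
  r[A,C] = -4.5 / (2.8284 · 2.4495) = -4.5 / 6.9282 = -0.6495
  r[B,B] = 1 (diagonal).
  r[B,C] = -3.5 / (2.3875 · 2.4495) = -3.5 / 5.8481 = -0.5985
  r[C,C] = 1 (diagonal).

R is symmetric with unit diagonal. Assembling:

R = [[1, 0.4813, -0.6495],
 [0.4813, 1, -0.5985],
 [-0.6495, -0.5985, 1]]


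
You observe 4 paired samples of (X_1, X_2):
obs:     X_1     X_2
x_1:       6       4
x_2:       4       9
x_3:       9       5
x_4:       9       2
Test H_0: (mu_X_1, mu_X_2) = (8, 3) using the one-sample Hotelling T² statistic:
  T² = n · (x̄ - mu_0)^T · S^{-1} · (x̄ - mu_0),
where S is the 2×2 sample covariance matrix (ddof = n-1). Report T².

Step 1 — sample mean vector:
  mean(X_1) = (6 + 4 + 9 + 9) / 4 = 28/4 = 7
  mean(X_2) = (4 + 9 + 5 + 2) / 4 = 20/4 = 5
  x̄ = (7, 5),  deviation x̄ - mu_0 = (7, 5) - (8, 3) = (-1, 2).

Step 2 — sample covariance matrix, S[i,j] = (1/(n-1)) · Σ_k (x_{k,i} - mean_i) · (x_{k,j} - mean_j), divisor n-1 = 3:
  S[X_1,X_1] = ((-1)·(-1) + (-3)·(-3) + (2)·(2) + (2)·(2)) / 3 = 18/3 = 6
  S[X_1,X_2] = ((-1)·(-1) + (-3)·(4) + (2)·(0) + (2)·(-3)) / 3 = -17/3 = -5.6667
  S[X_2,X_2] = ((-1)·(-1) + (4)·(4) + (0)·(0) + (-3)·(-3)) / 3 = 26/3 = 8.6667
  S = [[6, -5.6667],
 [-5.6667, 8.6667]].

Step 3 — invert S. det(S) = 6·8.6667 - (-5.6667)² = 19.8889.
  S^{-1} = (1/det) · [[d, -b], [-b, a]] = [[0.4358, 0.2849],
 [0.2849, 0.3017]].

Step 4 — quadratic form (x̄ - mu_0)^T · S^{-1} · (x̄ - mu_0):
  S^{-1} · (x̄ - mu_0) = (0.1341, 0.3184),
  (x̄ - mu_0)^T · [...] = (-1)·(0.1341) + (2)·(0.3184) = 0.5028.

Step 5 — scale by n: T² = 4 · 0.5028 = 2.0112.

T² ≈ 2.0112


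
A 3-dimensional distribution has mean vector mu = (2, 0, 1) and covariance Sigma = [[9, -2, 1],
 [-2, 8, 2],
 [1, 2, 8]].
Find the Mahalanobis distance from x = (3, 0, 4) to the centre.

Step 1 — centre the observation: (x - mu) = (1, 0, 3).

Step 2 — invert Sigma (cofactor / det for 3×3, or solve directly):
  Sigma^{-1} = [[0.122, 0.0366, -0.0244],
 [0.0366, 0.1443, -0.0407],
 [-0.0244, -0.0407, 0.1382]].

Step 3 — form the quadratic (x - mu)^T · Sigma^{-1} · (x - mu):
  Sigma^{-1} · (x - mu) = (0.0488, -0.0854, 0.3902).
  (x - mu)^T · [Sigma^{-1} · (x - mu)] = (1)·(0.0488) + (0)·(-0.0854) + (3)·(0.3902) = 1.2195.

Step 4 — take square root: d = √(1.2195) ≈ 1.1043.

d(x, mu) = √(1.2195) ≈ 1.1043


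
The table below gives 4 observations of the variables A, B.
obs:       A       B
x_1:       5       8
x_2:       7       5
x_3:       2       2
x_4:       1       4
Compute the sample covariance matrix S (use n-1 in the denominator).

Step 1 — column means:
  mean(A) = (5 + 7 + 2 + 1) / 4 = 15/4 = 3.75
  mean(B) = (8 + 5 + 2 + 4) / 4 = 19/4 = 4.75

Step 2 — sample covariance S[i,j] = (1/(n-1)) · Σ_k (x_{k,i} - mean_i) · (x_{k,j} - mean_j), with n-1 = 3.
  S[A,A] = ((1.25)·(1.25) + (3.25)·(3.25) + (-1.75)·(-1.75) + (-2.75)·(-2.75)) / 3 = 22.75/3 = 7.5833
  S[A,B] = ((1.25)·(3.25) + (3.25)·(0.25) + (-1.75)·(-2.75) + (-2.75)·(-0.75)) / 3 = 11.75/3 = 3.9167
  S[B,B] = ((3.25)·(3.25) + (0.25)·(0.25) + (-2.75)·(-2.75) + (-0.75)·(-0.75)) / 3 = 18.75/3 = 6.25

S is symmetric (S[j,i] = S[i,j]). Assembling:

S = [[7.5833, 3.9167],
 [3.9167, 6.25]]


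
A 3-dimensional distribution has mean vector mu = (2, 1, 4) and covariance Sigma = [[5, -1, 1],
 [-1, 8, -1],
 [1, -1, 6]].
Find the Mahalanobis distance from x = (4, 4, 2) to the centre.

Step 1 — centre the observation: (x - mu) = (2, 3, -2).

Step 2 — invert Sigma (cofactor / det for 3×3, or solve directly):
  Sigma^{-1} = [[0.2108, 0.0224, -0.0314],
 [0.0224, 0.13, 0.0179],
 [-0.0314, 0.0179, 0.1749]].

Step 3 — form the quadratic (x - mu)^T · Sigma^{-1} · (x - mu):
  Sigma^{-1} · (x - mu) = (0.5516, 0.3991, -0.3587).
  (x - mu)^T · [Sigma^{-1} · (x - mu)] = (2)·(0.5516) + (3)·(0.3991) + (-2)·(-0.3587) = 3.0179.

Step 4 — take square root: d = √(3.0179) ≈ 1.7372.

d(x, mu) = √(3.0179) ≈ 1.7372


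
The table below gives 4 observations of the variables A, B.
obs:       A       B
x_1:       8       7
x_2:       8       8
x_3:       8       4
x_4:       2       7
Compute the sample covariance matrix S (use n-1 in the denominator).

Step 1 — column means:
  mean(A) = (8 + 8 + 8 + 2) / 4 = 26/4 = 6.5
  mean(B) = (7 + 8 + 4 + 7) / 4 = 26/4 = 6.5

Step 2 — sample covariance S[i,j] = (1/(n-1)) · Σ_k (x_{k,i} - mean_i) · (x_{k,j} - mean_j), with n-1 = 3.
  S[A,A] = ((1.5)·(1.5) + (1.5)·(1.5) + (1.5)·(1.5) + (-4.5)·(-4.5)) / 3 = 27/3 = 9
  S[A,B] = ((1.5)·(0.5) + (1.5)·(1.5) + (1.5)·(-2.5) + (-4.5)·(0.5)) / 3 = -3/3 = -1
  S[B,B] = ((0.5)·(0.5) + (1.5)·(1.5) + (-2.5)·(-2.5) + (0.5)·(0.5)) / 3 = 9/3 = 3

S is symmetric (S[j,i] = S[i,j]). Assembling:

S = [[9, -1],
 [-1, 3]]


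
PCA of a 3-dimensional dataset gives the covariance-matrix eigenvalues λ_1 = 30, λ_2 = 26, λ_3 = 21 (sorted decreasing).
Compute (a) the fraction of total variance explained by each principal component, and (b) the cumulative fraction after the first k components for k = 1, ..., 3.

Step 1 — total variance = trace(Sigma) = Σ λ_i = 30 + 26 + 21 = 77.

Step 2 — fraction explained by component i = λ_i / Σ λ:
  PC1: 30/77 = 0.3896
  PC2: 26/77 = 0.3377
  PC3: 21/77 = 0.2727

Step 3 — cumulative fraction after k components = (λ_1 + ... + λ_k) / Σ λ:
  k = 1: 30/77 = 0.3896
  k = 2: (30 + 26)/77 = 56/77 = 0.7273
  k = 3: (30 + 26 + 21)/77 = 77/77 = 1

Summary (fraction, with percent):

explained: PC1 0.3896 (38.96%), PC2 0.3377 (33.77%), PC3 0.2727 (27.27%);  cumulative: 0.3896, 0.7273, 1


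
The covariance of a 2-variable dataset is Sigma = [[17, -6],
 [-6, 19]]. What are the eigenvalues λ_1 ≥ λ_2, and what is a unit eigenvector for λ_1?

Step 1 — characteristic polynomial of 2×2 Sigma:
  det(Sigma - λI) = λ² - trace · λ + det = 0.
  trace = 17 + 19 = 36, det = 17·19 - (-6)² = 287.
Step 2 — discriminant:
  Δ = trace² - 4·det = 1296 - 1148 = 148.
Step 3 — eigenvalues:
  λ = (trace ± √Δ)/2 = (36 ± 12.1655)/2,
  λ_1 = 24.0828,  λ_2 = 11.9172.

Step 4 — unit eigenvector for λ_1: solve (Sigma - λ_1 I)v = 0. First row:
  (17 - 24.0828)·v_x + (-6)·v_y = 0, i.e. (-7.0828)·v_x + (-6)·v_y = 0,
  so v ∝ (b, λ_1 - a) = (-6, 7.0828); multiply by -1 so the first entry is positive: u = (6, -7.0828).
  ||u|| = √((6)² + (-7.0828)²) = √(86.1655) ≈ 9.2825,
  v_1 = u/||u|| ≈ (0.6464, -0.763) (||v_1|| = 1).

λ_1 = 24.0828,  λ_2 = 11.9172;  v_1 ≈ (0.6464, -0.763)


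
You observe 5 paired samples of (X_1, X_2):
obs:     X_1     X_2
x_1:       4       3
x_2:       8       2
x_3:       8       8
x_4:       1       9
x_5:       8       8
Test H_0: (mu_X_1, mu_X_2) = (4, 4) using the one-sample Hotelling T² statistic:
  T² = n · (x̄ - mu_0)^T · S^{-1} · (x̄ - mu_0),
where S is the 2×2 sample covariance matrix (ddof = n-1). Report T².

Step 1 — sample mean vector:
  mean(X_1) = (4 + 8 + 8 + 1 + 8) / 5 = 29/5 = 5.8
  mean(X_2) = (3 + 2 + 8 + 9 + 8) / 5 = 30/5 = 6
  x̄ = (5.8, 6),  deviation x̄ - mu_0 = (5.8, 6) - (4, 4) = (1.8, 2).

Step 2 — sample covariance matrix, S[i,j] = (1/(n-1)) · Σ_k (x_{k,i} - mean_i) · (x_{k,j} - mean_j), divisor n-1 = 4:
  S[X_1,X_1] = ((-1.8)·(-1.8) + (2.2)·(2.2) + (2.2)·(2.2) + (-4.8)·(-4.8) + (2.2)·(2.2)) / 4 = 40.8/4 = 10.2
  S[X_1,X_2] = ((-1.8)·(-3) + (2.2)·(-4) + (2.2)·(2) + (-4.8)·(3) + (2.2)·(2)) / 4 = -9/4 = -2.25
  S[X_2,X_2] = ((-3)·(-3) + (-4)·(-4) + (2)·(2) + (3)·(3) + (2)·(2)) / 4 = 42/4 = 10.5
  S = [[10.2, -2.25],
 [-2.25, 10.5]].

Step 3 — invert S. det(S) = 10.2·10.5 - (-2.25)² = 102.0375.
  S^{-1} = (1/det) · [[d, -b], [-b, a]] = [[0.1029, 0.0221],
 [0.0221, 0.1]].

Step 4 — quadratic form (x̄ - mu_0)^T · S^{-1} · (x̄ - mu_0):
  S^{-1} · (x̄ - mu_0) = (0.2293, 0.2396),
  (x̄ - mu_0)^T · [...] = (1.8)·(0.2293) + (2)·(0.2396) = 0.892.

Step 5 — scale by n: T² = 5 · 0.892 = 4.4601.

T² ≈ 4.4601


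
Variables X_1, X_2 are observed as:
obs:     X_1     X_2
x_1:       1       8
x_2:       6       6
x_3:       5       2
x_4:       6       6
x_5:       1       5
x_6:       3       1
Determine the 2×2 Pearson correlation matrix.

Step 1 — column means:
  mean(X_1) = (1 + 6 + 5 + 6 + 1 + 3) / 6 = 22/6 = 3.6667
  mean(X_2) = (8 + 6 + 2 + 6 + 5 + 1) / 6 = 28/6 = 4.6667

Step 2 — sample variances and covariances s[i,j] = (1/(n-1)) · Σ_k (x_{k,i} - mean_i) · (x_{k,j} - mean_j), with n-1 = 5:
  s[X_1,X_1] = ((-2.6667)·(-2.6667) + (2.3333)·(2.3333) + (1.3333)·(1.3333) + (2.3333)·(2.3333) + (-2.6667)·(-2.6667) + (-0.6667)·(-0.6667)) / 5 = 27.3333/5 = 5.4667
  s[X_1,X_2] = ((-2.6667)·(3.3333) + (2.3333)·(1.3333) + (1.3333)·(-2.6667) + (2.3333)·(1.3333) + (-2.6667)·(0.3333) + (-0.6667)·(-3.6667)) / 5 = -4.6667/5 = -0.9333
  s[X_2,X_2] = ((3.3333)·(3.3333) + (1.3333)·(1.3333) + (-2.6667)·(-2.6667) + (1.3333)·(1.3333) + (0.3333)·(0.3333) + (-3.6667)·(-3.6667)) / 5 = 35.3333/5 = 7.0667
  Sample standard deviations s_i = √(s[i,i]):
  s(X_1) = √(5.4667) = 2.3381
  s(X_2) = √(7.0667) = 2.6583

Step 3 — r_{ij} = s_{ij} / (s_i · s_j):
  r[X_1,X_1] = 1 (diagonal).
  r[X_1,X_2] = -0.9333 / (2.3381 · 2.6583) = -0.9333 / 6.2154 = -0.1502
  r[X_2,X_2] = 1 (diagonal).

R is symmetric with unit diagonal. Assembling:

R = [[1, -0.1502],
 [-0.1502, 1]]


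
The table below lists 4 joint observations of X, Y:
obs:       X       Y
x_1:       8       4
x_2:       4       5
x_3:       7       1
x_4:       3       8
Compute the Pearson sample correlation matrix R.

Step 1 — column means:
  mean(X) = (8 + 4 + 7 + 3) / 4 = 22/4 = 5.5
  mean(Y) = (4 + 5 + 1 + 8) / 4 = 18/4 = 4.5

Step 2 — sample variances and covariances s[i,j] = (1/(n-1)) · Σ_k (x_{k,i} - mean_i) · (x_{k,j} - mean_j), with n-1 = 3:
  s[X,X] = ((2.5)·(2.5) + (-1.5)·(-1.5) + (1.5)·(1.5) + (-2.5)·(-2.5)) / 3 = 17/3 = 5.6667
  s[X,Y] = ((2.5)·(-0.5) + (-1.5)·(0.5) + (1.5)·(-3.5) + (-2.5)·(3.5)) / 3 = -16/3 = -5.3333
  s[Y,Y] = ((-0.5)·(-0.5) + (0.5)·(0.5) + (-3.5)·(-3.5) + (3.5)·(3.5)) / 3 = 25/3 = 8.3333
  Sample standard deviations s_i = √(s[i,i]):
  s(X) = √(5.6667) = 2.3805
  s(Y) = √(8.3333) = 2.8868

Step 3 — r_{ij} = s_{ij} / (s_i · s_j):
  r[X,X] = 1 (diagonal).
  r[X,Y] = -5.3333 / (2.3805 · 2.8868) = -5.3333 / 6.8718 = -0.7761
  r[Y,Y] = 1 (diagonal).

R is symmetric with unit diagonal. Assembling:

R = [[1, -0.7761],
 [-0.7761, 1]]
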